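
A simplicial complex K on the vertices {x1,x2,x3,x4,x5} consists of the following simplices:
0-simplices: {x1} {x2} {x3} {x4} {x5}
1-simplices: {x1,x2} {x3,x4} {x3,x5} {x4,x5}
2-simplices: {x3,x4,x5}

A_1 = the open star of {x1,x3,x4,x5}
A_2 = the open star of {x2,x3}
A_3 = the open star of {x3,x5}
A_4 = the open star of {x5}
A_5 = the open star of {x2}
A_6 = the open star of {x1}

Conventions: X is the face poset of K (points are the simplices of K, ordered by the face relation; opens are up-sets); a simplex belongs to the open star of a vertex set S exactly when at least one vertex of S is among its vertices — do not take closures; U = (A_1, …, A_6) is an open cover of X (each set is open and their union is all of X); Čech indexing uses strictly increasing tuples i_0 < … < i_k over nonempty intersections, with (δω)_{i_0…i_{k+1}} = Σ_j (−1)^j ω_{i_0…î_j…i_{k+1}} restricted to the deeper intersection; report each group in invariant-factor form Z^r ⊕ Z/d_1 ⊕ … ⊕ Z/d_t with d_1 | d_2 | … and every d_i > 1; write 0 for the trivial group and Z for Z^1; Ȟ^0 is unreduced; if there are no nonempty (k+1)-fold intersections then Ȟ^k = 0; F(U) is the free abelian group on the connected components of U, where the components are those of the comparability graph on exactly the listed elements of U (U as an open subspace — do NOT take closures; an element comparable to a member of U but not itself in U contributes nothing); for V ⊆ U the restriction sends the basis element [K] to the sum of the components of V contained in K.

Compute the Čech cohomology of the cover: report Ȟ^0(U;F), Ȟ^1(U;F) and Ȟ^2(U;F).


intersection data:
  A1={{x1},{x3},{x4},{x5},{x1,x2},{x3,x4},{x3,x5},{x4,x5},{x3,x4,x5}} A2={{x2},{x3},{x1,x2},{x3,x4},{x3,x5},{x3,x4,x5}} A3={{x3},{x5},{x3,x4},{x3,x5},{x4,x5},{x3,x4,x5}} A4={{x5},{x3,x5},{x4,x5},{x3,x4,x5}} A5={{x2},{x1,x2}} A6={{x1},{x1,x2}}
  A12={{x3},{x1,x2},{x3,x4},{x3,x5},{x3,x4,x5}} A13={{x3},{x5},{x3,x4},{x3,x5},{x4,x5},{x3,x4,x5}} A14={{x5},{x3,x5},{x4,x5},{x3,x4,x5}} A15={{x1,x2}} A16={{x1},{x1,x2}} A23={{x3},{x3,x4},{x3,x5},{x3,x4,x5}} A24={{x3,x5},{x3,x4,x5}} A25={{x2},{x1,x2}} A26={{x1,x2}} A34={{x5},{x3,x5},{x4,x5},{x3,x4,x5}} A56={{x1,x2}}
  A123={{x3},{x3,x4},{x3,x5},{x3,x4,x5}} A124={{x3,x5},{x3,x4,x5}} A125={{x1,x2}} A126={{x1,x2}} A134={{x5},{x3,x5},{x4,x5},{x3,x4,x5}} A156={{x1,x2}} A234={{x3,x5},{x3,x4,x5}} A256={{x1,x2}}
  A1234={{x3,x5},{x3,x4,x5}} A1256={{x1,x2}}
components per intersection:
  A1: {{x1},{x1,x2}} {{x3},{x4},{x5},{x3,x4},{x3,x5},{x4,x5},{x3,x4,x5}}
  A2: {{x2},{x1,x2}} {{x3},{x3,x4},{x3,x5},{x3,x4,x5}}
  A3: {{x3},{x5},{x3,x4},{x3,x5},{x4,x5},{x3,x4,x5}}
  A4: {{x5},{x3,x5},{x4,x5},{x3,x4,x5}}
  A5: {{x2},{x1,x2}}
  A6: {{x1},{x1,x2}}
  A12: {{x3},{x3,x4},{x3,x5},{x3,x4,x5}} {{x1,x2}}
  A13: {{x3},{x5},{x3,x4},{x3,x5},{x4,x5},{x3,x4,x5}}
  A14: {{x5},{x3,x5},{x4,x5},{x3,x4,x5}}
  A15: {{x1,x2}}
  A16: {{x1},{x1,x2}}
  A23: {{x3},{x3,x4},{x3,x5},{x3,x4,x5}}
  A24: {{x3,x5},{x3,x4,x5}}
  A25: {{x2},{x1,x2}}
  A26: {{x1,x2}}
  A34: {{x5},{x3,x5},{x4,x5},{x3,x4,x5}}
  A56: {{x1,x2}}
  A123: {{x3},{x3,x4},{x3,x5},{x3,x4,x5}}
  A124: {{x3,x5},{x3,x4,x5}}
  A125: {{x1,x2}}
  A126: {{x1,x2}}
  A134: {{x5},{x3,x5},{x4,x5},{x3,x4,x5}}
  A156: {{x1,x2}}
  A234: {{x3,x5},{x3,x4,x5}}
  A256: {{x1,x2}}
  A1234: {{x3,x5},{x3,x4,x5}}
  A1256: {{x1,x2}}
C dims 8,12,8,2; δ0: rk 6, SNF 1^6; δ1: rk 6, SNF 1^6; δ2: rk 2, SNF 1^2
Ȟ^0 = (8 − 6) − 0 = 2, so Ȟ^0 ≅ Z^2
Ȟ^1 = (12 − 6) − 6 = 0, so Ȟ^1 ≅ 0
Ȟ^2 = (8 − 2) − 6 = 0, so Ȟ^2 ≅ 0

Ȟ^0 ≅ Z^2,  Ȟ^1 ≅ 0,  Ȟ^2 ≅ 0


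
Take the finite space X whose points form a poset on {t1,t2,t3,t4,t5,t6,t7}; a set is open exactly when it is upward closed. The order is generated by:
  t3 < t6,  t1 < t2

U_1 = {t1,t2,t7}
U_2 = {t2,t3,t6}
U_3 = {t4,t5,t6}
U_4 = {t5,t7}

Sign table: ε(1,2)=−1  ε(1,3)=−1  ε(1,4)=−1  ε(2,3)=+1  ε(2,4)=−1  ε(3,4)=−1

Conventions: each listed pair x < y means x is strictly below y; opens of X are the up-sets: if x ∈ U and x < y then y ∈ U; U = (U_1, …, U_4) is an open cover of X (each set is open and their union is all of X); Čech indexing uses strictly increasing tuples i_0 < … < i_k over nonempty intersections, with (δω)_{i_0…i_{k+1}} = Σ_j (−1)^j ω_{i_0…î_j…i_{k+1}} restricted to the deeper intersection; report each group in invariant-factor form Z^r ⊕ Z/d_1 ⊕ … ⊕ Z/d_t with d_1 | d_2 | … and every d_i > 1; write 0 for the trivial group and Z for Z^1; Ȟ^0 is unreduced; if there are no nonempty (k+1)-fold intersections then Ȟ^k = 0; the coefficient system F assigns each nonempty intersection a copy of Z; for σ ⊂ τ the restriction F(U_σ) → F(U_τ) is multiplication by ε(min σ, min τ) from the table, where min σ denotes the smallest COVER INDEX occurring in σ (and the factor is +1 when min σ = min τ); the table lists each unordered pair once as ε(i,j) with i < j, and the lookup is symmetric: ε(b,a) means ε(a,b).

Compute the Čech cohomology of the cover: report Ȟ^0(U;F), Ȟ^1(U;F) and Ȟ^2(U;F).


nonempty intersections:
  U12={t2} U14={t7} U23={t6} U34={t5}
C dims 4,4; δ0: rk 4, SNF 1^3·2
Ȟ^0: (4−4)−0=0 ⇒ 0
Ȟ^1: (4−0)−4=0 plus torsion [2] ⇒ Z/2
Ȟ^2: (0−0)−0=0 ⇒ 0

Ȟ^0 ≅ 0, Ȟ^1 ≅ Z/2, Ȟ^2 ≅ 0


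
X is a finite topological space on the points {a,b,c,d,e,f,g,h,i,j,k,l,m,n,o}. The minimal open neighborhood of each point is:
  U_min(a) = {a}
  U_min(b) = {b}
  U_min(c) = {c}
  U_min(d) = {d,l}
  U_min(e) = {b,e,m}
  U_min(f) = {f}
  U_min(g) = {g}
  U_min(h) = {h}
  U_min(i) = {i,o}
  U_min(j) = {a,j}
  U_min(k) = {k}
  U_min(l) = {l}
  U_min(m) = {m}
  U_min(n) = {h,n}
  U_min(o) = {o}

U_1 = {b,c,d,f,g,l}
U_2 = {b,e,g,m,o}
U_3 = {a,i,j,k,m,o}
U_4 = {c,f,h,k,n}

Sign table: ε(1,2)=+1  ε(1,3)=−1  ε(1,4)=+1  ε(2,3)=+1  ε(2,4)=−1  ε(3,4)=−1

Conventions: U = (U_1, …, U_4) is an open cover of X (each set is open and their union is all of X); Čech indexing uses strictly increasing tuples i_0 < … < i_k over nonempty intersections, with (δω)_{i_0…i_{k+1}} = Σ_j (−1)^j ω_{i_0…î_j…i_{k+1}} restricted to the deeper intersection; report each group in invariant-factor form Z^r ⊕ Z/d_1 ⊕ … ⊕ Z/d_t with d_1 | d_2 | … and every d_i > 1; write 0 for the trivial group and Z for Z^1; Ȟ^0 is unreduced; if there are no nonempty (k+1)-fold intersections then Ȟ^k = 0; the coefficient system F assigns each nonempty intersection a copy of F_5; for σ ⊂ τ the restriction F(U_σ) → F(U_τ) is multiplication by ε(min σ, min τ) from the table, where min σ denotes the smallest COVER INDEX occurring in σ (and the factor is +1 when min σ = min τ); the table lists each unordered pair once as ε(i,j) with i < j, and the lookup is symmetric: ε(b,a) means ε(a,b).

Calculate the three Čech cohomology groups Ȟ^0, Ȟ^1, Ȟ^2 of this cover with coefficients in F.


Ȟ^0 = 0; Ȟ^1 = 0; Ȟ^2 = 0

intersection data:
  U12={b,g} U14={c,f} U23={m,o} U34={k}
C dims 4,4; δ0: rk_F5 4
Ȟ^0 = (4 − 4) − 0 = 0, so Ȟ^0 ≅ 0
Ȟ^1 = (4 − 0) − 4 = 0, so Ȟ^1 ≅ 0
Ȟ^2 = (0 − 0) − 0 = 0, so Ȟ^2 ≅ 0


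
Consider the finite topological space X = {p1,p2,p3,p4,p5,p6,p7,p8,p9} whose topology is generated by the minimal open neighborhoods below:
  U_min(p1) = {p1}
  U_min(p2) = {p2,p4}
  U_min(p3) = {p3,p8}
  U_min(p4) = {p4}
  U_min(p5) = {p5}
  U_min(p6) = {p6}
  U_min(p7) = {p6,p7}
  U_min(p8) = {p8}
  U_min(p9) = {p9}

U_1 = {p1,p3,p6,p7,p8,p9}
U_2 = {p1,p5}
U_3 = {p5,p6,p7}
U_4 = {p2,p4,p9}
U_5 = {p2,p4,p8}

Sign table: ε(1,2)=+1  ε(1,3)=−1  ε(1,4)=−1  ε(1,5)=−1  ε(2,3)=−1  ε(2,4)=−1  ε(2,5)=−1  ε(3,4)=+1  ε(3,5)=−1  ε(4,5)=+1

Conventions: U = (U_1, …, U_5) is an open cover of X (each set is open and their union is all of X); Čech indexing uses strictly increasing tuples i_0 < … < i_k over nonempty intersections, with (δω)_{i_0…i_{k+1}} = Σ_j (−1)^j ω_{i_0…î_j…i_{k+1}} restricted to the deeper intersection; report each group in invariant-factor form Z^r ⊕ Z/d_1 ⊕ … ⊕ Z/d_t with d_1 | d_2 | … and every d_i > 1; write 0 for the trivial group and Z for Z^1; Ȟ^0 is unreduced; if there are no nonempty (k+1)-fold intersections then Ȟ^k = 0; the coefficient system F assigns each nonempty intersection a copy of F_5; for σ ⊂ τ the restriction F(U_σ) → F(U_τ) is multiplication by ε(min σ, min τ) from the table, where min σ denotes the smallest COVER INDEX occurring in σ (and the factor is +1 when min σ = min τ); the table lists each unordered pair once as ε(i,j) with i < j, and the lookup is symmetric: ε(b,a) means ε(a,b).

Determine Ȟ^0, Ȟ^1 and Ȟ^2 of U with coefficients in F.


Ȟ^0(U;F) ≅ Z/5, Ȟ^1(U;F) ≅ Z/5 ⊕ Z/5 and Ȟ^2(U;F) ≅ 0

nonempty intersections:
  U12={p1} U13={p6,p7} U14={p9} U15={p8} U23={p5} U45={p2,p4}
C dims 5,6; δ0: rk_F5 4
Ȟ^0: (5−4)−0=1 ⇒ Z/5
Ȟ^1: (6−0)−4=2 ⇒ Z/5 ⊕ Z/5
Ȟ^2: (0−0)−0=0 ⇒ 0


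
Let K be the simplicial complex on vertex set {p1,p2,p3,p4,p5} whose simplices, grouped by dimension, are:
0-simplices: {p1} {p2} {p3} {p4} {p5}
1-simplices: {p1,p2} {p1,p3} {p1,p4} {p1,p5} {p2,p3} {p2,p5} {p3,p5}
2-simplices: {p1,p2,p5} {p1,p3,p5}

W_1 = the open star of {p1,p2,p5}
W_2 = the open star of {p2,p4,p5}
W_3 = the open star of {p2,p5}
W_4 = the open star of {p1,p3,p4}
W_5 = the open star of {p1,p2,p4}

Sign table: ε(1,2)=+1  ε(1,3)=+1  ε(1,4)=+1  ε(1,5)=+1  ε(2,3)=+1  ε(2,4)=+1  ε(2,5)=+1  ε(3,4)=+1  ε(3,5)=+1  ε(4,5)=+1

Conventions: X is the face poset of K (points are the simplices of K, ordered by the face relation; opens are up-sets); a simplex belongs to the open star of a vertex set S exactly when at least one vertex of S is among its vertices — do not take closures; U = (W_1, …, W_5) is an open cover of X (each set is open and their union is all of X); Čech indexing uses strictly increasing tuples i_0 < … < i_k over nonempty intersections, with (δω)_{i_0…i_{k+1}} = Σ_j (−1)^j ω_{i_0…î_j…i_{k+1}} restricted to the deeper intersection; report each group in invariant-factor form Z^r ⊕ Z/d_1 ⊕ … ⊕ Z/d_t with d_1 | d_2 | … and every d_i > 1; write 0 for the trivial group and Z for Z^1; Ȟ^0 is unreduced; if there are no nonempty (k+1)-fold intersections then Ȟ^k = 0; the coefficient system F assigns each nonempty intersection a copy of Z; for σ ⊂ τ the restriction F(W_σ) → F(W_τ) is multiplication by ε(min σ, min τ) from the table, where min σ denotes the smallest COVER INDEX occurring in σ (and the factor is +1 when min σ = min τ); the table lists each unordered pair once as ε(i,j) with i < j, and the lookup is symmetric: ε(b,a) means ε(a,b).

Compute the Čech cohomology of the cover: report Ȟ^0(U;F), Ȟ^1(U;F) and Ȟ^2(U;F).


Ȟ^0 ≅ Z, Ȟ^1 ≅ 0 and Ȟ^2 ≅ 0

nonempty intersections:
  W1={{p1},{p2},{p5},{p1,p2},{p1,p3},{p1,p4},{p1,p5},{p2,p3},{p2,p5},{p3,p5},{p1,p2,p5},{p1,p3,p5}} W2={{p2},{p4},{p5},{p1,p2},{p1,p4},{p1,p5},{p2,p3},{p2,p5},{p3,p5},{p1,p2,p5},{p1,p3,p5}} W3={{p2},{p5},{p1,p2},{p1,p5},{p2,p3},{p2,p5},{p3,p5},{p1,p2,p5},{p1,p3,p5}} W4={{p1},{p3},{p4},{p1,p2},{p1,p3},{p1,p4},{p1,p5},{p2,p3},{p3,p5},{p1,p2,p5},{p1,p3,p5}} W5={{p1},{p2},{p4},{p1,p2},{p1,p3},{p1,p4},{p1,p5},{p2,p3},{p2,p5},{p1,p2,p5},{p1,p3,p5}}
  W12={{p2},{p5},{p1,p2},{p1,p4},{p1,p5},{p2,p3},{p2,p5},{p3,p5},{p1,p2,p5},{p1,p3,p5}} W13={{p2},{p5},{p1,p2},{p1,p5},{p2,p3},{p2,p5},{p3,p5},{p1,p2,p5},{p1,p3,p5}} W14={{p1},{p1,p2},{p1,p3},{p1,p4},{p1,p5},{p2,p3},{p3,p5},{p1,p2,p5},{p1,p3,p5}} W15={{p1},{p2},{p1,p2},{p1,p3},{p1,p4},{p1,p5},{p2,p3},{p2,p5},{p1,p2,p5},{p1,p3,p5}} W23={{p2},{p5},{p1,p2},{p1,p5},{p2,p3},{p2,p5},{p3,p5},{p1,p2,p5},{p1,p3,p5}} W24={{p4},{p1,p2},{p1,p4},{p1,p5},{p2,p3},{p3,p5},{p1,p2,p5},{p1,p3,p5}} W25={{p2},{p4},{p1,p2},{p1,p4},{p1,p5},{p2,p3},{p2,p5},{p1,p2,p5},{p1,p3,p5}} W34={{p1,p2},{p1,p5},{p2,p3},{p3,p5},{p1,p2,p5},{p1,p3,p5}} W35={{p2},{p1,p2},{p1,p5},{p2,p3},{p2,p5},{p1,p2,p5},{p1,p3,p5}} W45={{p1},{p4},{p1,p2},{p1,p3},{p1,p4},{p1,p5},{p2,p3},{p1,p2,p5},{p1,p3,p5}}
  W123={{p2},{p5},{p1,p2},{p1,p5},{p2,p3},{p2,p5},{p3,p5},{p1,p2,p5},{p1,p3,p5}} W124={{p1,p2},{p1,p4},{p1,p5},{p2,p3},{p3,p5},{p1,p2,p5},{p1,p3,p5}} W125={{p2},{p1,p2},{p1,p4},{p1,p5},{p2,p3},{p2,p5},{p1,p2,p5},{p1,p3,p5}} W134={{p1,p2},{p1,p5},{p2,p3},{p3,p5},{p1,p2,p5},{p1,p3,p5}} W135={{p2},{p1,p2},{p1,p5},{p2,p3},{p2,p5},{p1,p2,p5},{p1,p3,p5}} W145={{p1},{p1,p2},{p1,p3},{p1,p4},{p1,p5},{p2,p3},{p1,p2,p5},{p1,p3,p5}} W234={{p1,p2},{p1,p5},{p2,p3},{p3,p5},{p1,p2,p5},{p1,p3,p5}} W235={{p2},{p1,p2},{p1,p5},{p2,p3},{p2,p5},{p1,p2,p5},{p1,p3,p5}} W245={{p4},{p1,p2},{p1,p4},{p1,p5},{p2,p3},{p1,p2,p5},{p1,p3,p5}} W345={{p1,p2},{p1,p5},{p2,p3},{p1,p2,p5},{p1,p3,p5}}
  W1234={{p1,p2},{p1,p5},{p2,p3},{p3,p5},{p1,p2,p5},{p1,p3,p5}} W1235={{p2},{p1,p2},{p1,p5},{p2,p3},{p2,p5},{p1,p2,p5},{p1,p3,p5}} W1245={{p1,p2},{p1,p4},{p1,p5},{p2,p3},{p1,p2,p5},{p1,p3,p5}} W1345={{p1,p2},{p1,p5},{p2,p3},{p1,p2,p5},{p1,p3,p5}} W2345={{p1,p2},{p1,p5},{p2,p3},{p1,p2,p5},{p1,p3,p5}}
  W12345={{p1,p2},{p1,p5},{p2,p3},{p1,p2,p5},{p1,p3,p5}}
C dims 5,10,10,5; δ0: rk 4, SNF 1^4; δ1: rk 6, SNF 1^6; δ2: rk 4, SNF 1^4
Ȟ^0: (5−4)−0=1 ⇒ Z
Ȟ^1: (10−6)−4=0 ⇒ 0
Ȟ^2: (10−4)−6=0 ⇒ 0


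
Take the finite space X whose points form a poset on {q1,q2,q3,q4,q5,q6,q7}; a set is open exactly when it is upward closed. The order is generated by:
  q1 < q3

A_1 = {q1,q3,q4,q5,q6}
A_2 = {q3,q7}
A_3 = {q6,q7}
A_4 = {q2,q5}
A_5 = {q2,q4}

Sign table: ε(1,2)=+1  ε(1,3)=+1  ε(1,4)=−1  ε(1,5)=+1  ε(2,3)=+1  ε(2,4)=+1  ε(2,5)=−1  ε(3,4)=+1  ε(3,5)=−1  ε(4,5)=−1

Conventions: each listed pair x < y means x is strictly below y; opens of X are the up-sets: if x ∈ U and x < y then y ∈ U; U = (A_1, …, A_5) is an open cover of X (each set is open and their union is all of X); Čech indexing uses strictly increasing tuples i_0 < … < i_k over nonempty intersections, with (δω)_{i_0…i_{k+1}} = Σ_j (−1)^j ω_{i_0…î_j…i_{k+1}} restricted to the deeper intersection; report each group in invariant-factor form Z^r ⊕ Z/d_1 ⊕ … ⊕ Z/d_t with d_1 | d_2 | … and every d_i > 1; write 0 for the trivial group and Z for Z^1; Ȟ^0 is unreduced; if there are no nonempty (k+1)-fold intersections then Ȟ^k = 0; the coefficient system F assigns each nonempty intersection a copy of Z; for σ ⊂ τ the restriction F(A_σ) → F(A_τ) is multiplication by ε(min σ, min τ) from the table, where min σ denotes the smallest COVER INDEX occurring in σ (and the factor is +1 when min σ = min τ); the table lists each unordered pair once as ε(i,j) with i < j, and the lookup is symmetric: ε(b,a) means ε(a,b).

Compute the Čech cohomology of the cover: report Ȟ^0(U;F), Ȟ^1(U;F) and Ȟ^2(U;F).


Ȟ^0(U;F) ≅ Z,  Ȟ^1(U;F) ≅ Z^2,  Ȟ^2(U;F) ≅ 0

nonempty intersections:
  A12={q3} A13={q6} A14={q5} A15={q4} A23={q7} A45={q2}
C dims 5,6; δ0: rk 4, SNF 1^4
Ȟ^0: (5−4)−0=1 ⇒ Z
Ȟ^1: (6−0)−4=2 ⇒ Z^2
Ȟ^2: (0−0)−0=0 ⇒ 0


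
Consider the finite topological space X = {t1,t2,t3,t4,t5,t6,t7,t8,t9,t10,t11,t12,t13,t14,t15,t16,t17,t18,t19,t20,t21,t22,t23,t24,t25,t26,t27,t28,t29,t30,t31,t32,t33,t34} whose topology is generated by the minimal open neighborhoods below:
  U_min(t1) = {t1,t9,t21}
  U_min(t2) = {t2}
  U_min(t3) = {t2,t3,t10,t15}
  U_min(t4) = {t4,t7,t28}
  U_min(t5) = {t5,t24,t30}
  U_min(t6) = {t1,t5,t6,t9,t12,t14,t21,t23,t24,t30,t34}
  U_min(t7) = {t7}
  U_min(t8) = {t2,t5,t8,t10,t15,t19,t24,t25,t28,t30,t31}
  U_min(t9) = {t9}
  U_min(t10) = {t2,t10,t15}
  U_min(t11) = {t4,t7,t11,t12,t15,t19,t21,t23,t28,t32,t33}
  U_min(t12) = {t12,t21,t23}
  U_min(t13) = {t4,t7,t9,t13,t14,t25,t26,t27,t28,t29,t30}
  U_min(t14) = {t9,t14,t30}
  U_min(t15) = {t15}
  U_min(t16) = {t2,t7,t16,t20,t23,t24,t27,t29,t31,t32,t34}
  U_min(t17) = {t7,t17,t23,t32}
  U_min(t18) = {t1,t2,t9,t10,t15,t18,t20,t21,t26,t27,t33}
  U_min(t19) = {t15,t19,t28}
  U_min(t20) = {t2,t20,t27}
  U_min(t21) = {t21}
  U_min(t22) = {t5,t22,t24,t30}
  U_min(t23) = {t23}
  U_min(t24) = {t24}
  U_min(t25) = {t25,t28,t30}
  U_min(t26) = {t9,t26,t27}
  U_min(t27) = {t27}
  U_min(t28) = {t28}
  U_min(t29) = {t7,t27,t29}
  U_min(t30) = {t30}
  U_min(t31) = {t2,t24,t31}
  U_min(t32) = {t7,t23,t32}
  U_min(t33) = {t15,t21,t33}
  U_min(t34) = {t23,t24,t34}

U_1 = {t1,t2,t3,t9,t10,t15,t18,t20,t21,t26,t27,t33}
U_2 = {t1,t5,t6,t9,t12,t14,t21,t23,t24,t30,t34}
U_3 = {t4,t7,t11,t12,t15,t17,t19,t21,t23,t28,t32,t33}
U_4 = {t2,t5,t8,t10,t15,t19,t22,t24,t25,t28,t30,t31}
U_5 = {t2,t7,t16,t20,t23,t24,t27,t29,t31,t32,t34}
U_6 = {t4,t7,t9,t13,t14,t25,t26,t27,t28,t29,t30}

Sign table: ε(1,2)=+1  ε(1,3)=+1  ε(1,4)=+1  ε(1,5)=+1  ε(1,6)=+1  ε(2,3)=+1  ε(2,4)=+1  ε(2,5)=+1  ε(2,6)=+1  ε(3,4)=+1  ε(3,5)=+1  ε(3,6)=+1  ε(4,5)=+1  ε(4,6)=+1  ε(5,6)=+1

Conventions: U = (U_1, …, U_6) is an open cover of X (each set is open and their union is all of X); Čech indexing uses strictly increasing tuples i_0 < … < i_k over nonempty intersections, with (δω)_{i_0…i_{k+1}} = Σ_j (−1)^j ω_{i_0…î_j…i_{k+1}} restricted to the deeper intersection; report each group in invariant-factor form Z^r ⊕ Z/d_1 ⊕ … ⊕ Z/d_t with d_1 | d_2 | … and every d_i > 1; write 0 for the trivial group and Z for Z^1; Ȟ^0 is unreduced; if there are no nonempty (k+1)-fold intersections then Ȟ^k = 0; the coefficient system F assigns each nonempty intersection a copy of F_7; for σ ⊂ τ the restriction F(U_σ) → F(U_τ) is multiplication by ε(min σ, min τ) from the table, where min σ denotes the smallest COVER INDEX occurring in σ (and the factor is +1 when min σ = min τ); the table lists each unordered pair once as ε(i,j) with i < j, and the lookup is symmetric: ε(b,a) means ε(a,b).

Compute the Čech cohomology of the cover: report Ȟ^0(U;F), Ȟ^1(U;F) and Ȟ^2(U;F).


nerve simplices:
  U12={t1,t9,t21} U13={t15,t21,t33} U14={t2,t10,t15} U15={t2,t20,t27} U16={t9,t26,t27} U23={t12,t21,t23} U24={t5,t24,t30} U25={t23,t24,t34} U26={t9,t14,t30} U34={t15,t19,t28} U35={t7,t23,t32} U36={t4,t7,t28} U45={t2,t24,t31} U46={t25,t28,t30} U56={t7,t27,t29}
  U123={t21} U126={t9} U134={t15} U145={t2} U156={t27} U235={t23} U245={t24} U246={t30} U346={t28} U356={t7}
C dims 6,15,10; δ0: rk_F7 5; δ1: rk_F7 10
degree 0: 6−5−0 = 1 → Ȟ^0 ≅ Z/7
degree 1: 15−10−5 = 0 → Ȟ^1 ≅ 0
degree 2: 10−0−10 = 0 → Ȟ^2 ≅ 0

Ȟ^0 ≅ Z/7,  Ȟ^1 ≅ 0,  Ȟ^2 ≅ 0


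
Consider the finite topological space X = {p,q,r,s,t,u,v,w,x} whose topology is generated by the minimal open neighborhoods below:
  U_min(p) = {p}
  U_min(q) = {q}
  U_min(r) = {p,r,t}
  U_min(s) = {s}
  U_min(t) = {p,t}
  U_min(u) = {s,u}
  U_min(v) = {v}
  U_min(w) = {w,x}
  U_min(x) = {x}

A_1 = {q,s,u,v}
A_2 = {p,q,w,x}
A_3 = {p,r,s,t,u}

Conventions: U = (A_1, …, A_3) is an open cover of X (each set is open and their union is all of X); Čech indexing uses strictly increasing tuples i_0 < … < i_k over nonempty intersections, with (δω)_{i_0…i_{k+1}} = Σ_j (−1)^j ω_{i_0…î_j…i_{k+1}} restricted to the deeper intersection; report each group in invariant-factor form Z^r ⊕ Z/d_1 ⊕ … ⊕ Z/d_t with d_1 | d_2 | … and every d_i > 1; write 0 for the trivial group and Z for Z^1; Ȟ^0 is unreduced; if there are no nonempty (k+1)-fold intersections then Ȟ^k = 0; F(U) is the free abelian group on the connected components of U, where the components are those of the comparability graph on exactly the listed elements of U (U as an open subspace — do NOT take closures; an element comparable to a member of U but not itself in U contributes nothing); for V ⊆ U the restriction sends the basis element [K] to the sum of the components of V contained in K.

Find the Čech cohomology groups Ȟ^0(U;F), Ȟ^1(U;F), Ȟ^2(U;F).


cover nerve:
  A12={q} A13={s,u} A23={p}
components per intersection:
  A1: {q} {s,u} {v}
  A2: {p} {q} {w,x}
  A3: {p,r,t} {s,u}
  A12: {q}
  A13: {s,u}
  A23: {p}
C dims 8,3; δ0: rk 3, SNF 1^3
Ȟ^0: (8−3)−0=5 ⇒ Z^5
Ȟ^1: (3−0)−3=0 ⇒ 0
Ȟ^2: (0−0)−0=0 ⇒ 0

Ȟ^0 ≅ Z^5, Ȟ^1 ≅ 0, Ȟ^2 ≅ 0


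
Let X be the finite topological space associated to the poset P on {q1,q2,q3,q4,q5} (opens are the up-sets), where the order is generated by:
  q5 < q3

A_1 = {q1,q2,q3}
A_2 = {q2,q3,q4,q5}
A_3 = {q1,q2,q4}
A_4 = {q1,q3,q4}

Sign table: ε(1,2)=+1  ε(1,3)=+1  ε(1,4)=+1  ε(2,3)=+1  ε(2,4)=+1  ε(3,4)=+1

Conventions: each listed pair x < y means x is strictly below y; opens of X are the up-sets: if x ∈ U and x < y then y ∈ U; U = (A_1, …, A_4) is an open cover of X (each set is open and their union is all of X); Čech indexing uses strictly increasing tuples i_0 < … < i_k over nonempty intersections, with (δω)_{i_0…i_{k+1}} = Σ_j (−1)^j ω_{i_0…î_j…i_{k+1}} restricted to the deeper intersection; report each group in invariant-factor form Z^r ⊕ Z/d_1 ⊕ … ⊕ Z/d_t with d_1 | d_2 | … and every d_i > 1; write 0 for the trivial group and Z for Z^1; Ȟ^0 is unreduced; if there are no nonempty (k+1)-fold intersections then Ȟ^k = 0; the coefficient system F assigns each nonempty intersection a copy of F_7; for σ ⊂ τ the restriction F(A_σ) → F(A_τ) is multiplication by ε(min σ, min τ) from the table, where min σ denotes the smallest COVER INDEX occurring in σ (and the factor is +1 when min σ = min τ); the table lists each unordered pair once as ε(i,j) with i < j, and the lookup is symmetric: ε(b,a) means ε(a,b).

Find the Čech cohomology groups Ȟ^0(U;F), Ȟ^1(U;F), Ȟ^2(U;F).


nerve of the cover:
  A12={q2,q3} A13={q1,q2} A14={q1,q3} A23={q2,q4} A24={q3,q4} A34={q1,q4}
  A123={q2} A124={q3} A134={q1} A234={q4}
C dims 4,6,4; δ0: rk_F7 3; δ1: rk_F7 3
Ȟ^0 = (4 − 3) − 0 = 1, so Ȟ^0 ≅ Z/7
Ȟ^1 = (6 − 3) − 3 = 0, so Ȟ^1 ≅ 0
Ȟ^2 = (4 − 0) − 3 = 1, so Ȟ^2 ≅ Z/7

Ȟ^0 = Z/7, Ȟ^1 = 0 and Ȟ^2 = Z/7


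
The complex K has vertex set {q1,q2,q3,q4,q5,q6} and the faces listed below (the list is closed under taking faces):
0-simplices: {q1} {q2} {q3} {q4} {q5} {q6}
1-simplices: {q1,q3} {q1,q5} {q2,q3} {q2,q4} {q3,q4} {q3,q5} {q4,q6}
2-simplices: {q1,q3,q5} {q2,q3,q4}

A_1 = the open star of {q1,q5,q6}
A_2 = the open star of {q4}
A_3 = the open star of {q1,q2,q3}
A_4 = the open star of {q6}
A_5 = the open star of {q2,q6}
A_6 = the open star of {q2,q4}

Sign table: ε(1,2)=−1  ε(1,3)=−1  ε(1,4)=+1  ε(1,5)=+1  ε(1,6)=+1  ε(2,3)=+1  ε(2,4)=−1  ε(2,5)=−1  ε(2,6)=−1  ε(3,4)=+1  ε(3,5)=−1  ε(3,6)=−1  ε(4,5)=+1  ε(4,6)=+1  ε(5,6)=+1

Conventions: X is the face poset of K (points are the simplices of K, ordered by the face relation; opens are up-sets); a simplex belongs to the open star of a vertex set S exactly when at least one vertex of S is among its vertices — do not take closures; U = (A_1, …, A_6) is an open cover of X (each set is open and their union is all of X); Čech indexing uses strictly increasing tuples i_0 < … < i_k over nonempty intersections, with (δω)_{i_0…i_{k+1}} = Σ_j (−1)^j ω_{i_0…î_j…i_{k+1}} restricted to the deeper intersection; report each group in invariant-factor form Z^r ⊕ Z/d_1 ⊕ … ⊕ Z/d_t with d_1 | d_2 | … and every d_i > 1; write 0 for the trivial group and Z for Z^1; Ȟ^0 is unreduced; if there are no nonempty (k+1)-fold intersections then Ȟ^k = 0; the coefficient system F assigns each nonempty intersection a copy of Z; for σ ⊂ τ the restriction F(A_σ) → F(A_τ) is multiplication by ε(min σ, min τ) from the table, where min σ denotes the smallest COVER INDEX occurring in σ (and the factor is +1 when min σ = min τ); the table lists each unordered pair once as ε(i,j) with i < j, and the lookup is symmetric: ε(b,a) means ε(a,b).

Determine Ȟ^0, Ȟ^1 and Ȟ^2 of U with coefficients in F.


nerve of the cover:
  A1={{q1},{q5},{q6},{q1,q3},{q1,q5},{q3,q5},{q4,q6},{q1,q3,q5}} A2={{q4},{q2,q4},{q3,q4},{q4,q6},{q2,q3,q4}} A3={{q1},{q2},{q3},{q1,q3},{q1,q5},{q2,q3},{q2,q4},{q3,q4},{q3,q5},{q1,q3,q5},{q2,q3,q4}} A4={{q6},{q4,q6}} A5={{q2},{q6},{q2,q3},{q2,q4},{q4,q6},{q2,q3,q4}} A6={{q2},{q4},{q2,q3},{q2,q4},{q3,q4},{q4,q6},{q2,q3,q4}}
  A12={{q4,q6}} A13={{q1},{q1,q3},{q1,q5},{q3,q5},{q1,q3,q5}} A14={{q6},{q4,q6}} A15={{q6},{q4,q6}} A16={{q4,q6}} A23={{q2,q4},{q3,q4},{q2,q3,q4}} A24={{q4,q6}} A25={{q2,q4},{q4,q6},{q2,q3,q4}} A26={{q4},{q2,q4},{q3,q4},{q4,q6},{q2,q3,q4}} A35={{q2},{q2,q3},{q2,q4},{q2,q3,q4}} A36={{q2},{q2,q3},{q2,q4},{q3,q4},{q2,q3,q4}} A45={{q6},{q4,q6}} A46={{q4,q6}} A56={{q2},{q2,q3},{q2,q4},{q4,q6},{q2,q3,q4}}
  A124={{q4,q6}} A125={{q4,q6}} A126={{q4,q6}} A145={{q6},{q4,q6}} A146={{q4,q6}} A156={{q4,q6}} A235={{q2,q4},{q2,q3,q4}} A236={{q2,q4},{q3,q4},{q2,q3,q4}} A245={{q4,q6}} A246={{q4,q6}} A256={{q2,q4},{q4,q6},{q2,q3,q4}} A356={{q2},{q2,q3},{q2,q4},{q2,q3,q4}} A456={{q4,q6}}
  A1245={{q4,q6}} A1246={{q4,q6}} A1256={{q4,q6}} A1456={{q4,q6}} A2356={{q2,q4},{q2,q3,q4}} A2456={{q4,q6}}
  A12456={{q4,q6}}
C dims 6,14,13,6; δ0: rk 5, SNF 1^5; δ1: rk 8, SNF 1^8; δ2: rk 5, SNF 1^5
Ȟ^0 = (6 − 5) − 0 = 1, so Ȟ^0 ≅ Z
Ȟ^1 = (14 − 8) − 5 = 1, so Ȟ^1 ≅ Z
Ȟ^2 = (13 − 5) − 8 = 0, so Ȟ^2 ≅ 0

Ȟ^0(U;F) ≅ Z,  Ȟ^1(U;F) ≅ Z,  Ȟ^2(U;F) ≅ 0


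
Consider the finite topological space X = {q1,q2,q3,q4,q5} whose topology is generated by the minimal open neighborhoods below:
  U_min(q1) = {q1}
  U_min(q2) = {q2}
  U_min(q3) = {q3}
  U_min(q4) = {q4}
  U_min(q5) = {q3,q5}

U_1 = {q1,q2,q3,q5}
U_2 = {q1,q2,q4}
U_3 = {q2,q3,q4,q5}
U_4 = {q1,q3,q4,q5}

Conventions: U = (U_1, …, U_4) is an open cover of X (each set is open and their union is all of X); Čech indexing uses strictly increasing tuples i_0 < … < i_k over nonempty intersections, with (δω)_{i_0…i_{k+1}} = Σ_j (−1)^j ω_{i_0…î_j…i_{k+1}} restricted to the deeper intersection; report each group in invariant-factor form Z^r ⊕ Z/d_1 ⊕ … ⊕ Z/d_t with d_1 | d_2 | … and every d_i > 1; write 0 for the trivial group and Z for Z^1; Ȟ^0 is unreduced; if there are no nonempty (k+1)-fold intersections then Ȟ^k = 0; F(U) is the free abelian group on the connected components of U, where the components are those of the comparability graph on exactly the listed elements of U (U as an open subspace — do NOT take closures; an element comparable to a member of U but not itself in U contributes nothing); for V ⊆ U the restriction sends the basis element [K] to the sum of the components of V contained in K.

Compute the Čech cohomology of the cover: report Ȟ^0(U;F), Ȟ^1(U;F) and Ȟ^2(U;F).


nonempty overlaps:
  U12={q1,q2} U13={q2,q3,q5} U14={q1,q3,q5} U23={q2,q4} U24={q1,q4} U34={q3,q4,q5}
  U123={q2} U124={q1} U134={q3,q5} U234={q4}
components per intersection:
  U1: {q1} {q2} {q3,q5}
  U2: {q1} {q2} {q4}
  U3: {q2} {q3,q5} {q4}
  U4: {q1} {q3,q5} {q4}
  U12: {q1} {q2}
  U13: {q2} {q3,q5}
  U14: {q1} {q3,q5}
  U23: {q2} {q4}
  U24: {q1} {q4}
  U34: {q3,q5} {q4}
  U123: {q2}
  U124: {q1}
  U134: {q3,q5}
  U234: {q4}
C dims 12,12,4; δ0: rk 8, SNF 1^8; δ1: rk 4, SNF 1^4
degree 0: 12−8−0 = 4 → Ȟ^0 ≅ Z^4
degree 1: 12−4−8 = 0 → Ȟ^1 ≅ 0
degree 2: 4−0−4 = 0 → Ȟ^2 ≅ 0

Ȟ^0 = Z^4, Ȟ^1 = 0 and Ȟ^2 = 0


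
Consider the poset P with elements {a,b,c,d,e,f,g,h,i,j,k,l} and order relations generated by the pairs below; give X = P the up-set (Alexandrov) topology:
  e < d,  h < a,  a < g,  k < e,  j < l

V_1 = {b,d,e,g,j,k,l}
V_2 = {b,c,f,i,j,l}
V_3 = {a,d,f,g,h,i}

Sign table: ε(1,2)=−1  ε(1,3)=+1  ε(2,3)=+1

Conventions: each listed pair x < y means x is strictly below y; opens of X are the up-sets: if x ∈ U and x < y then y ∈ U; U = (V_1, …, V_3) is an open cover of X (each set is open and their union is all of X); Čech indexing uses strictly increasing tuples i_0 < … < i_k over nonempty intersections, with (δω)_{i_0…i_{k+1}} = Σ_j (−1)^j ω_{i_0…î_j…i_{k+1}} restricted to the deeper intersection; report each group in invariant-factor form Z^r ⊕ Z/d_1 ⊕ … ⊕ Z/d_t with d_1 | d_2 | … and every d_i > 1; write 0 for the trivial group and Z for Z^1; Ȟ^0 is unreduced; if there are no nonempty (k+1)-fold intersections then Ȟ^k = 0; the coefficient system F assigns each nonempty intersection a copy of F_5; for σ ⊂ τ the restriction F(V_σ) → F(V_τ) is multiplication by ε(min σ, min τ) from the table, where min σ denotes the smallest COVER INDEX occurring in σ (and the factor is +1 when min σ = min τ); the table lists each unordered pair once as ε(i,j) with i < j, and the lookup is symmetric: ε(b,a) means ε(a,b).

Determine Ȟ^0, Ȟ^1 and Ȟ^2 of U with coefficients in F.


Ȟ^0 = 0; Ȟ^1 = 0; Ȟ^2 = 0

cover nerve:
  V12={b,j,l} V13={d,g} V23={f,i}
C dims 3,3; δ0: rk_F5 3
Ȟ^0: (3−3)−0=0 ⇒ 0
Ȟ^1: (3−0)−3=0 ⇒ 0
Ȟ^2: (0−0)−0=0 ⇒ 0


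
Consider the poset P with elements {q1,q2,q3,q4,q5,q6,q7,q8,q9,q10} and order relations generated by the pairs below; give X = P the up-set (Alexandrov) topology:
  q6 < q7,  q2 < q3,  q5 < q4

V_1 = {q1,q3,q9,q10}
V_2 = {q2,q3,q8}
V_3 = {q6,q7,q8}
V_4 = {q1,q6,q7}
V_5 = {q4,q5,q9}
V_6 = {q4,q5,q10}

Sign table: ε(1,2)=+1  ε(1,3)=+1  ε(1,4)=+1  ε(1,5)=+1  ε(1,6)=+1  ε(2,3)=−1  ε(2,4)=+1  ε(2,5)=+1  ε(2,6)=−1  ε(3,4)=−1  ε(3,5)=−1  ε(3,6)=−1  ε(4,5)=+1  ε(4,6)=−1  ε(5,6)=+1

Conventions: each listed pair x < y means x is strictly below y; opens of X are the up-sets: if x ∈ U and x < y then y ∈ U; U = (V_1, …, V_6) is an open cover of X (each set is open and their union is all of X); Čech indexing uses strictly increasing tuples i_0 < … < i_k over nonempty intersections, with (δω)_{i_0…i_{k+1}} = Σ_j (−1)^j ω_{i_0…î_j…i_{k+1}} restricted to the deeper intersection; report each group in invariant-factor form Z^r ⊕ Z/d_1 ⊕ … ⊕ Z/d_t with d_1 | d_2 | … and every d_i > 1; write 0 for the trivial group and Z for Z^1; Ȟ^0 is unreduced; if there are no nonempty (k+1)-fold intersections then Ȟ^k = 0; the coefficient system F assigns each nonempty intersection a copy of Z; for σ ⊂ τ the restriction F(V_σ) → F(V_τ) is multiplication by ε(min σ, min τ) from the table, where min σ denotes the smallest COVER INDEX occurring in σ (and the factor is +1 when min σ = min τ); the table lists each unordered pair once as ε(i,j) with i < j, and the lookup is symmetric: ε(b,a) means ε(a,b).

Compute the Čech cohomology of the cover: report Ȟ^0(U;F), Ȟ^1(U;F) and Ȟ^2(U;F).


Ȟ^0 = Z, Ȟ^1 = Z^2, Ȟ^2 = 0

nerve of the cover:
  V12={q3} V14={q1} V15={q9} V16={q10} V23={q8} V34={q6,q7} V56={q4,q5}
C dims 6,7; δ0: rk 5, SNF 1^5
Ȟ^0 = (6 − 5) − 0 = 1, so Ȟ^0 ≅ Z
Ȟ^1 = (7 − 0) − 5 = 2, so Ȟ^1 ≅ Z^2
Ȟ^2 = (0 − 0) − 0 = 0, so Ȟ^2 ≅ 0


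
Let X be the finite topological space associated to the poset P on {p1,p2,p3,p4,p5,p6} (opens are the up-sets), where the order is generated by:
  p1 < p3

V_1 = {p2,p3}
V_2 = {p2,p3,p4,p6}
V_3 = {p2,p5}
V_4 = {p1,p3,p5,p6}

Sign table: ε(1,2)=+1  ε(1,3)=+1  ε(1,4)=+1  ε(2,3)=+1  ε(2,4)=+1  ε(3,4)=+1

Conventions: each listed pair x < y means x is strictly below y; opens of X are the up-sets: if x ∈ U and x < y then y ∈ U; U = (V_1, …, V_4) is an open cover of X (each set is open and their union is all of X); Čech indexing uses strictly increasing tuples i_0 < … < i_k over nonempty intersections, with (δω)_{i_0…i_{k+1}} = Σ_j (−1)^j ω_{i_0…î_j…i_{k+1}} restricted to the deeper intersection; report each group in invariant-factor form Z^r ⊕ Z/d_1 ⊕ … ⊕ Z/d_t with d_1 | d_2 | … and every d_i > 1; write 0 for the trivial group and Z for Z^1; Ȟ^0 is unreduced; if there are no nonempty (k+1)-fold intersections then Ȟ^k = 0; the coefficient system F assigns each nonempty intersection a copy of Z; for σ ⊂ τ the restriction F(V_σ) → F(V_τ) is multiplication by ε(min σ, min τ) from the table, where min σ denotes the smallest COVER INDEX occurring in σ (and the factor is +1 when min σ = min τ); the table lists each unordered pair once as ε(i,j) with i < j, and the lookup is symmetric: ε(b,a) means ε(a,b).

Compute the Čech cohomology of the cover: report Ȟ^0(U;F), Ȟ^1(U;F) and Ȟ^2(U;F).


nonempty overlaps:
  V12={p2,p3} V13={p2} V14={p3} V23={p2} V24={p3,p6} V34={p5}
  V123={p2} V124={p3}
C dims 4,6,2; δ0: rk 3, SNF 1^3; δ1: rk 2, SNF 1^2
degree 0: 4−3−0 = 1 → Ȟ^0 ≅ Z
degree 1: 6−2−3 = 1 → Ȟ^1 ≅ Z
degree 2: 2−0−2 = 0 → Ȟ^2 ≅ 0

Ȟ^0(U;F) ≅ Z,  Ȟ^1(U;F) ≅ Z,  Ȟ^2(U;F) ≅ 0


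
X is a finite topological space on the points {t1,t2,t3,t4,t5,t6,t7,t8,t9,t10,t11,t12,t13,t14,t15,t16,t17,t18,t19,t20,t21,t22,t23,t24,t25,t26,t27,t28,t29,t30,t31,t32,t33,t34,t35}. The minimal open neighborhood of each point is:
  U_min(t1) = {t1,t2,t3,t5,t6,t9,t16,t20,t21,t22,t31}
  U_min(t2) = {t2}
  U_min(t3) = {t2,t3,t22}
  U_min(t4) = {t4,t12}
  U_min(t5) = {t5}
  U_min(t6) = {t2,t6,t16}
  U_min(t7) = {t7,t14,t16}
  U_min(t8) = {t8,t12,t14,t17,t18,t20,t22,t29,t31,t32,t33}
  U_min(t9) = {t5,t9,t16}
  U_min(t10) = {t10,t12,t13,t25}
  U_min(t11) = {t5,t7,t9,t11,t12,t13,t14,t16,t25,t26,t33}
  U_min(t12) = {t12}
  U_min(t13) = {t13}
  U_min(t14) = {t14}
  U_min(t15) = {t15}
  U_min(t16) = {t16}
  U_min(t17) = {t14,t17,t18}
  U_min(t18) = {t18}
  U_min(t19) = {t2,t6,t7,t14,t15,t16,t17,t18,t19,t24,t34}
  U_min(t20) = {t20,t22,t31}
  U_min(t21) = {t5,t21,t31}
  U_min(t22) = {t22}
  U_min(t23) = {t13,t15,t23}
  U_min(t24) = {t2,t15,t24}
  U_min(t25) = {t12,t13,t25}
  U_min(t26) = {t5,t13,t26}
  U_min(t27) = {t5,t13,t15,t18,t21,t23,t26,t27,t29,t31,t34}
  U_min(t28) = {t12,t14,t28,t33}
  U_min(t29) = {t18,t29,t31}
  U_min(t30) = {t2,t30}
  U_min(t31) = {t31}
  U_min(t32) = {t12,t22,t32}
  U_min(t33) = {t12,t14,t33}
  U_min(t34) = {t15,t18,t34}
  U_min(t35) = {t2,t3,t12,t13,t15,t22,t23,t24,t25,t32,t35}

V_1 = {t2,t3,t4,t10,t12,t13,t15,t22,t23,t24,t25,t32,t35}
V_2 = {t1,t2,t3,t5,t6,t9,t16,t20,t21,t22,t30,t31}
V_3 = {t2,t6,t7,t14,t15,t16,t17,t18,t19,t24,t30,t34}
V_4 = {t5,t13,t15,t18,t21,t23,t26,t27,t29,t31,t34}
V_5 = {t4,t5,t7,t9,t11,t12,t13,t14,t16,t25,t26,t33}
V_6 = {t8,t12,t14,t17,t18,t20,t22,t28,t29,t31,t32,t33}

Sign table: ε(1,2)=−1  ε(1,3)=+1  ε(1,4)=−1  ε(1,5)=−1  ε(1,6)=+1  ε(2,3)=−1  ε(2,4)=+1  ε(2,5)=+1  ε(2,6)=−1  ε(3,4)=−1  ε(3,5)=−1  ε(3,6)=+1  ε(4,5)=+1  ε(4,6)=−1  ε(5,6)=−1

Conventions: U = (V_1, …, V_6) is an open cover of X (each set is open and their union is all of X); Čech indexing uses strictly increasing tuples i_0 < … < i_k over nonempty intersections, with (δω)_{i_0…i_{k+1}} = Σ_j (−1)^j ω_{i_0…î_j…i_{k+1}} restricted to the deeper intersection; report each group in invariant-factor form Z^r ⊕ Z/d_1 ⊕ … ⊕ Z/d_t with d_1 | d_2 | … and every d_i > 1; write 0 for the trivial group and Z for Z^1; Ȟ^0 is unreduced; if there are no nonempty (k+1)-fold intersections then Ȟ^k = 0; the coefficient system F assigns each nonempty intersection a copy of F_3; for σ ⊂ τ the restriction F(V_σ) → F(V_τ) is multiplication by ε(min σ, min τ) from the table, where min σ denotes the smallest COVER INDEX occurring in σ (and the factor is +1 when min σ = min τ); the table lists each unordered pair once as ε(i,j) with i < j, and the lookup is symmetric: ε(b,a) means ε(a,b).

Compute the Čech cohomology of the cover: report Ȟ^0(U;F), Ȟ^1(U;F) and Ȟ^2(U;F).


nerve of the cover:
  V12={t2,t3,t22} V13={t2,t15,t24} V14={t13,t15,t23} V15={t4,t12,t13,t25} V16={t12,t22,t32} V23={t2,t6,t16,t30} V24={t5,t21,t31} V25={t5,t9,t16} V26={t20,t22,t31} V34={t15,t18,t34} V35={t7,t14,t16} V36={t14,t17,t18} V45={t5,t13,t26} V46={t18,t29,t31} V56={t12,t14,t33}
  V123={t2} V126={t22} V134={t15} V145={t13} V156={t12} V235={t16} V245={t5} V246={t31} V346={t18} V356={t14}
C dims 6,15,10; δ0: rk_F3 5; δ1: rk_F3 10
Ȟ^0 = (6 − 5) − 0 = 1, so Ȟ^0 ≅ Z/3
Ȟ^1 = (15 − 10) − 5 = 0, so Ȟ^1 ≅ 0
Ȟ^2 = (10 − 0) − 10 = 0, so Ȟ^2 ≅ 0

Ȟ^0 ≅ Z/3,  Ȟ^1 ≅ 0,  Ȟ^2 ≅ 0


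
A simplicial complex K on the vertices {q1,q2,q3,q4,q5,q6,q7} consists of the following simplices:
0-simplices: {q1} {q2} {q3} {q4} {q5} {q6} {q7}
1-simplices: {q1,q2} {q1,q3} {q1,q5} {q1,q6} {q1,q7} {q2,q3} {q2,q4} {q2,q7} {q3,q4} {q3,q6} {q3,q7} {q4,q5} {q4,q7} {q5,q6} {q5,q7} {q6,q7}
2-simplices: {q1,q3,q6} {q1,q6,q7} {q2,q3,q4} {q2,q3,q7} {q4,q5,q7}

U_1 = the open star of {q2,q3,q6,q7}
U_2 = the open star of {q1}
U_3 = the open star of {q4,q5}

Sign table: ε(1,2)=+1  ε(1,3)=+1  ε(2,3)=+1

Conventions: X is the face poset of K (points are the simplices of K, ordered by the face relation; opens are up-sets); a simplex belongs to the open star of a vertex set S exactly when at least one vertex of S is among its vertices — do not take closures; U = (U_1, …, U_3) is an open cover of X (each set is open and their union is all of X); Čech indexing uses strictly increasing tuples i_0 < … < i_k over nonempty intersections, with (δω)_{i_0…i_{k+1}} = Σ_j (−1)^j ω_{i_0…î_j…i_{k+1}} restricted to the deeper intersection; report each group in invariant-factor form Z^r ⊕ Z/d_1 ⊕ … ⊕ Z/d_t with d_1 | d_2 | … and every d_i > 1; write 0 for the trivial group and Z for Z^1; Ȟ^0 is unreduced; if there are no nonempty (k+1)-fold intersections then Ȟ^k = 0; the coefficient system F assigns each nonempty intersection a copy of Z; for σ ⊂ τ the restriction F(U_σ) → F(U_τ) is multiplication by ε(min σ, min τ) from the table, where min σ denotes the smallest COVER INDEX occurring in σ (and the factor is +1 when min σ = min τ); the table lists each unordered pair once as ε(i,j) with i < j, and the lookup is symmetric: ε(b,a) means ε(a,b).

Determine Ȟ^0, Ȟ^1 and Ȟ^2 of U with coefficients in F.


nerve of the cover:
  U1={{q2},{q3},{q6},{q7},{q1,q2},{q1,q3},{q1,q6},{q1,q7},{q2,q3},{q2,q4},{q2,q7},{q3,q4},{q3,q6},{q3,q7},{q4,q7},{q5,q6},{q5,q7},{q6,q7},{q1,q3,q6},{q1,q6,q7},{q2,q3,q4},{q2,q3,q7},{q4,q5,q7}} U2={{q1},{q1,q2},{q1,q3},{q1,q5},{q1,q6},{q1,q7},{q1,q3,q6},{q1,q6,q7}} U3={{q4},{q5},{q1,q5},{q2,q4},{q3,q4},{q4,q5},{q4,q7},{q5,q6},{q5,q7},{q2,q3,q4},{q4,q5,q7}}
  U12={{q1,q2},{q1,q3},{q1,q6},{q1,q7},{q1,q3,q6},{q1,q6,q7}} U13={{q2,q4},{q3,q4},{q4,q7},{q5,q6},{q5,q7},{q2,q3,q4},{q4,q5,q7}} U23={{q1,q5}}
C dims 3,3; δ0: rk 2, SNF 1^2
Ȟ^0 = (3 − 2) − 0 = 1, so Ȟ^0 ≅ Z
Ȟ^1 = (3 − 0) − 2 = 1, so Ȟ^1 ≅ Z
Ȟ^2 = (0 − 0) − 0 = 0, so Ȟ^2 ≅ 0

Ȟ^0(U;F) ≅ Z, Ȟ^1(U;F) ≅ Z and Ȟ^2(U;F) ≅ 0


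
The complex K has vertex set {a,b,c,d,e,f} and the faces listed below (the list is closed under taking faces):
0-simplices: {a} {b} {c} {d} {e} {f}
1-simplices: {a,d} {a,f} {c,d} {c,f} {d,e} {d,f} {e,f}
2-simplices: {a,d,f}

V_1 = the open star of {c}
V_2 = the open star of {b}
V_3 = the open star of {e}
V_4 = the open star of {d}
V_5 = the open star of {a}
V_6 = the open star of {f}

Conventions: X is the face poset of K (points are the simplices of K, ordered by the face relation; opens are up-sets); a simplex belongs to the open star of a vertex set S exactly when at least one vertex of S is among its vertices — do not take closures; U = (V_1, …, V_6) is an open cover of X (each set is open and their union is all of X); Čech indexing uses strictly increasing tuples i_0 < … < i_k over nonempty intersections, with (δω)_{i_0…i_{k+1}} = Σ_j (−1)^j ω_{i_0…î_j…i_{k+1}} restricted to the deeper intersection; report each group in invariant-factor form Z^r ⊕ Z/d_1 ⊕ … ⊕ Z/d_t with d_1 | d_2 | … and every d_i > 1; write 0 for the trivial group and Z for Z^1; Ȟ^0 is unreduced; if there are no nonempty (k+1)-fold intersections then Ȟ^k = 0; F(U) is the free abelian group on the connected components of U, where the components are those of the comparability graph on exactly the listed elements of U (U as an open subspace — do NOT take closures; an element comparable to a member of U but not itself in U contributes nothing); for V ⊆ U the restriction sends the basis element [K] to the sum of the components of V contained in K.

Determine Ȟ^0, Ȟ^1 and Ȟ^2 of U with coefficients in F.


nerve simplices:
  V1={{c},{c,d},{c,f}} V2={{b}} V3={{e},{d,e},{e,f}} V4={{d},{a,d},{c,d},{d,e},{d,f},{a,d,f}} V5={{a},{a,d},{a,f},{a,d,f}} V6={{f},{a,f},{c,f},{d,f},{e,f},{a,d,f}}
  V14={{c,d}} V16={{c,f}} V34={{d,e}} V36={{e,f}} V45={{a,d},{a,d,f}} V46={{d,f},{a,d,f}} V56={{a,f},{a,d,f}}
  V456={{a,d,f}}
components per intersection:
  V1: {{c},{c,d},{c,f}}
  V2: {{b}}
  V3: {{e},{d,e},{e,f}}
  V4: {{d},{a,d},{c,d},{d,e},{d,f},{a,d,f}}
  V5: {{a},{a,d},{a,f},{a,d,f}}
  V6: {{f},{a,f},{c,f},{d,f},{e,f},{a,d,f}}
  V14: {{c,d}}
  V16: {{c,f}}
  V34: {{d,e}}
  V36: {{e,f}}
  V45: {{a,d},{a,d,f}}
  V46: {{d,f},{a,d,f}}
  V56: {{a,f},{a,d,f}}
  V456: {{a,d,f}}
C dims 6,7,1; δ0: rk 4, SNF 1^4; δ1: rk 1, SNF 1^1
degree 0: 6−4−0 = 2 → Ȟ^0 ≅ Z^2
degree 1: 7−1−4 = 2 → Ȟ^1 ≅ Z^2
degree 2: 1−0−1 = 0 → Ȟ^2 ≅ 0

Ȟ^0 = Z^2; Ȟ^1 = Z^2; Ȟ^2 = 0
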